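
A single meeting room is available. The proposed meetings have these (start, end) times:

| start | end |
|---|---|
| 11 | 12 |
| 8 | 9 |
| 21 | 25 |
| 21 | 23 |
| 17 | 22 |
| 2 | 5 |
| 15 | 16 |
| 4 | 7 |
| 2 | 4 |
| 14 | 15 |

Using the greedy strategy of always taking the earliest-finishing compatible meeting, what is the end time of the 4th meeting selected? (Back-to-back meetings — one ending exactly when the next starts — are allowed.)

12

By end time: (2,4), (2,5), (4,7), (8,9), (11,12), (14,15), (15,16), (17,22), (21,23), (21,25).
Pick (2,4); next start ≥ 4 → (4,7); next start ≥ 7 → (8,9); next start ≥ 9 → (11,12); next start ≥ 12 → (14,15); next start ≥ 15 → (15,16); next start ≥ 16 → (17,22).
Selected: (2,4) (4,7) (8,9) (11,12) (14,15) (15,16) (17,22)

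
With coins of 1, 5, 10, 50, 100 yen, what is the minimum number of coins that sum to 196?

8

Greedy: take as many of the largest coin as possible, then repeat with the remainder.
196 = 1×100 + 1×50 + 4×10 + 1×5 + 1×1
Total coins = 1 + 1 + 4 + 1 + 1 = 8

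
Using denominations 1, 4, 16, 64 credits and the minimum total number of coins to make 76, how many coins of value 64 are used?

Use the largest denomination that fits, subtract, and repeat.
76 − 1×64→12 − 3×4→0
Count of 64: 1

1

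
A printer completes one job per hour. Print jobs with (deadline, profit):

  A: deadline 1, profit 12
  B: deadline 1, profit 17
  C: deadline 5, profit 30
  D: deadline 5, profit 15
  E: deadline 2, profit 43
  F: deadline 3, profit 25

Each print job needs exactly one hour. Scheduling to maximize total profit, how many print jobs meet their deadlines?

5

Sort by profit descending; place each in the latest free slot ≤ its deadline.
Profit order: E=43 C=30 F=25 B=17 D=15 A=12
Assign: E→slot 2, C→slot 5, F→slot 3, B→slot 1, D→slot 4, A skipped.
Slots: [1:B] [2:E] [3:F] [4:D] [5:C]
5 of 6 scheduled.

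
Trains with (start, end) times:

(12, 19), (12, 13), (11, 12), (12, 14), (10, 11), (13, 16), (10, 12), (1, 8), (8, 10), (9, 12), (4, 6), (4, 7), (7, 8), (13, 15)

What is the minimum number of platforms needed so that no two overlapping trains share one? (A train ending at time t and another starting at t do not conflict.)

4

The answer is the maximum number of intervals overlapping at any instant.
starts: [1, 4, 4, 7, 8, 9, 10, 10, 11, 12, 12, 12, 13, 13]
ends:   [6, 7, 8, 8, 10, 11, 12, 12, 12, 13, 14, 15, 16, 19]
s1→1 s4→2 s4→3 e6→2 e7→1 s7→2 e8→1 e8→0 s8→1 s9→2 e10→1 s10→2 s10→3 e11→2 s11→3 e12→2 e12→1 e12→0 s12→1 s12→2 s12→3 e13→2 s13→3 s13→4  — peak 4.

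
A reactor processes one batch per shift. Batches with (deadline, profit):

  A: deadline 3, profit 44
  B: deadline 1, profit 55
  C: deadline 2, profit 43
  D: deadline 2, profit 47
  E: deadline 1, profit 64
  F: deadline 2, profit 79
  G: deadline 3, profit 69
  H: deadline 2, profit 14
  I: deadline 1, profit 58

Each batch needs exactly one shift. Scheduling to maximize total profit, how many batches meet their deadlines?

Sort by profit descending; place each in the latest free slot ≤ its deadline.
Profit order: F=79 G=69 E=64 I=58 B=55 D=47 A=44 C=43 H=14
Assign: F→slot 2, G→slot 3, E→slot 1, I skipped, B skipped, D skipped, A skipped, C skipped, H skipped.
Slots: [1:E] [2:F] [3:G]
3 of 9 scheduled.

3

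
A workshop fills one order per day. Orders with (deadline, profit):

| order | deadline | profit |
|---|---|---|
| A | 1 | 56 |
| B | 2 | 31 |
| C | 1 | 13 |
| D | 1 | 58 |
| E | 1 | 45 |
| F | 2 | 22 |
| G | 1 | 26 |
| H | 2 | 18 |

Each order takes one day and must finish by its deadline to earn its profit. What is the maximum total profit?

89

Take jobs in profit order; each goes to the latest open slot no later than its deadline.
By profit: D(d1,58), A(d1,56), E(d1,45), B(d2,31), G(d1,26), F(d2,22), H(d2,18), C(d1,13)
D→slot 1; A skipped; E skipped; B→slot 2; G skipped; F skipped; H skipped; C skipped.
Profit = 58 + 31 = 89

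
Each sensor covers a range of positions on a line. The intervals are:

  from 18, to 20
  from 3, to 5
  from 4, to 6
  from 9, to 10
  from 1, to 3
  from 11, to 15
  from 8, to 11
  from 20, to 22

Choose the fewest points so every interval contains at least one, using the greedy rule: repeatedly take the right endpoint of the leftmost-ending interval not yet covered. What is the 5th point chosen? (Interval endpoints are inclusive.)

20

Sort by right endpoint; whenever an interval is uncovered, place a point at its right end.
By right end: [1,3]  [3,5]  [4,6]  [9,10]  [8,11]  [11,15]  [18,20]  [20,22]
[1,3] uncovered → point at 3; [4,6] uncovered → point at 6; [9,10] uncovered → point at 10; [11,15] uncovered → point at 15; [18,20] uncovered → point at 20.
Points: 3, 6, 10, 15, 20 (5 total).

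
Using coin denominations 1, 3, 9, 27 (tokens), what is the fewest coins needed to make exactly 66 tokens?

Greedy: take as many of the largest coin as possible, then repeat with the remainder.
66 = 2×27 + 1×9 + 1×3
Total coins = 2 + 1 + 1 = 4

4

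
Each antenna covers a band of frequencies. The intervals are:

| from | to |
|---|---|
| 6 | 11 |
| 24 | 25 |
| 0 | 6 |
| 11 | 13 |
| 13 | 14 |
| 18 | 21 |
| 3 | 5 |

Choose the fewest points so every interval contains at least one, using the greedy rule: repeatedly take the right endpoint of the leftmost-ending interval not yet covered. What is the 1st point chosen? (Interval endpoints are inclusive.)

5

By right end: [3,5]  [0,6]  [6,11]  [11,13]  [13,14]  [18,21]  [24,25]
[3,5] uncovered → point at 5; [6,11] uncovered → point at 11; [13,14] uncovered → point at 14; [18,21] uncovered → point at 21; [24,25] uncovered → point at 25.
Points: 5, 11, 14, 21, 25 (5 total).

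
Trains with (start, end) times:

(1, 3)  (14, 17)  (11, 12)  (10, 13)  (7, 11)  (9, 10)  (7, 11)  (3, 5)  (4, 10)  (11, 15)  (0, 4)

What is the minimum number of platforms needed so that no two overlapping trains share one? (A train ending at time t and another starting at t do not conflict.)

Events (time:±→running): 0:+→1 1:+→2 3:-→1 3:+→2 4:-→1 4:+→2 5:-→1 7:+→2 7:+→3 9:+→4 … peak 4.

4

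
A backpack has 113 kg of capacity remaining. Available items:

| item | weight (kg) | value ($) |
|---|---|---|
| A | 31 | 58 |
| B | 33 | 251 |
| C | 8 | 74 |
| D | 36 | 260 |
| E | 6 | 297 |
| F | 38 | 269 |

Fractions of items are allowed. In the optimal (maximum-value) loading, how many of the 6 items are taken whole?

4

Greedy by value/weight ratio, highest first.
Order: E (297/6=49.50) > C (74/8=9.25) > B (251/33=7.61) > D (260/36=7.22) > F (269/38=7.08) > A (58/31=1.87)
Fill: take E (6 @ 297) → take C (8 @ 74) → take B (33 @ 251) → take D (36 @ 260) → take 30/38 of F → 212.37; 113/113 used.
4 item(s) taken whole; one partial (take 30/38 of F).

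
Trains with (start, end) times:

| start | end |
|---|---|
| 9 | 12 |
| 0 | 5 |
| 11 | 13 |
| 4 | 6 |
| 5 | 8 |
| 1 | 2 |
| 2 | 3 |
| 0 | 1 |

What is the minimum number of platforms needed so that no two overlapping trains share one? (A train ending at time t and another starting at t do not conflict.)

Events (time:±→running): 0:+→1 0:+→2 … peak 2.

2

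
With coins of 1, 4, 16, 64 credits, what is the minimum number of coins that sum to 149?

5

149 − 2×64→21 − 1×16→5 − 1×4→1 − 1×1→0
Total coins = 2 + 1 + 1 + 1 = 5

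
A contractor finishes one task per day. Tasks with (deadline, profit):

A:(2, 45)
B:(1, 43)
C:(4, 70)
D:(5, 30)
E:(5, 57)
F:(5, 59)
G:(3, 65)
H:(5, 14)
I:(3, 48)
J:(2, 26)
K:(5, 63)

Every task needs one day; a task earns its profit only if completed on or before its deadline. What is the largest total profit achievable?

314

Profit order: C=70 G=65 K=63 F=59 E=57 I=48 A=45 B=43 D=30 J=26 H=14
Assign: C→slot 4, G→slot 3, K→slot 5, F→slot 2, E→slot 1, I skipped, A skipped, B skipped, D skipped, J skipped, H skipped.
Slots: [1:E] [2:F] [3:G] [4:C] [5:K]
Profit = 57 + 59 + 65 + 70 + 63 = 314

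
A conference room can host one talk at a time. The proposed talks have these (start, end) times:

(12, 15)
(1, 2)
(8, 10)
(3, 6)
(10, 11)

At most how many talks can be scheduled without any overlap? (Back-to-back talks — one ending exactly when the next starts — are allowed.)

Sort by end time and greedily take each interval whose start is ≥ the last chosen end.
Sorted by end: (1,2)  (3,6)  (8,10)  (10,11)  (12,15)
take (1,2); take (3,6); take (8,10); take (10,11); take (12,15).
Selected 5 talks.

5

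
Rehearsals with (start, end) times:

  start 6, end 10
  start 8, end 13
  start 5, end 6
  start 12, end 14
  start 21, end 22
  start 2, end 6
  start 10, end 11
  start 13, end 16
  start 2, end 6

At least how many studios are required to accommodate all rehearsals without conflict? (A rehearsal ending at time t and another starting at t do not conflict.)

The answer is the maximum number of intervals overlapping at any instant.
Events (time:±→running): 2:+→1 2:+→2 5:+→3 … peak 3.

3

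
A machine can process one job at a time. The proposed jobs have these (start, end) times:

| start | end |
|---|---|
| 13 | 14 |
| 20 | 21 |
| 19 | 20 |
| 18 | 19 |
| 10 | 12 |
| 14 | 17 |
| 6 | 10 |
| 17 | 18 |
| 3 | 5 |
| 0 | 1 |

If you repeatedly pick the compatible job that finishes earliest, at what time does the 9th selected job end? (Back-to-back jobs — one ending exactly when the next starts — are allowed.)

20

Sort by end time and greedily take each interval whose start is ≥ the last chosen end.
Sorted by end: (0,1)  (3,5)  (6,10)  (10,12)  (13,14)  (14,17)  (17,18)  (18,19)  (19,20)  (20,21)
take (0,1); take (3,5); take (6,10); take (10,12); take (13,14); take (14,17); take (17,18); take (18,19); take (19,20); take (20,21).
Selected: (0,1) (3,5) (6,10) (10,12) (13,14) (14,17) (17,18) (18,19) (19,20) (20,21)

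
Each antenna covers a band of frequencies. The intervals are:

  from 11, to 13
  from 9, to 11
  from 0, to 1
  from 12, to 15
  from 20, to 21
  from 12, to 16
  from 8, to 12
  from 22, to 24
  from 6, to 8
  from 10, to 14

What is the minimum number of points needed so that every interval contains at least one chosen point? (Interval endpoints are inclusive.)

6

By right end: [0,1]  [6,8]  [9,11]  [8,12]  [11,13]  [10,14]  [12,15]  [12,16]  [20,21]  [22,24]
[0,1] uncovered → point at 1; [6,8] uncovered → point at 8; [9,11] uncovered → point at 11; [12,15] uncovered → point at 15; [20,21] uncovered → point at 21; [22,24] uncovered → point at 24.
Points: 1, 8, 11, 15, 21, 24 (6 total).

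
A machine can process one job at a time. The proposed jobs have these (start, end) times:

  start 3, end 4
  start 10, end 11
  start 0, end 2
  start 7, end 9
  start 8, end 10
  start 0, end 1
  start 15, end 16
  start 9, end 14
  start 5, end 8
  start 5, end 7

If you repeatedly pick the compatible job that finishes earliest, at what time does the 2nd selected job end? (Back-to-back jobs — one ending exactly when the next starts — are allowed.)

Greedy by earliest finish: after sorting by end time, pick each interval compatible with the last pick.
Sorted by end: (0,1)  (0,2)  (3,4)  (5,7)  (5,8)  (7,9)  (8,10)  (10,11)  (9,14)  (15,16)
take (0,1); skip (0,2); take (3,4); take (5,7); skip (5,8); take (7,9); take (10,11); take (15,16).
Selected: (0,1) (3,4) (5,7) (7,9) (10,11) (15,16)

4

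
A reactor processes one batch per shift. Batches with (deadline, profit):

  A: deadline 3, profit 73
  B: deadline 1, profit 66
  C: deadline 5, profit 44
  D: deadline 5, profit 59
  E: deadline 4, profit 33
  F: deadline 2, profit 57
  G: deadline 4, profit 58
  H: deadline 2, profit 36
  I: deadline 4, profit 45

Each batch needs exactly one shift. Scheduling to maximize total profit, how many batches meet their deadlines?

Sort by profit descending; place each in the latest free slot ≤ its deadline.
By profit: A(d3,73), B(d1,66), D(d5,59), G(d4,58), F(d2,57), I(d4,45), C(d5,44), H(d2,36), E(d4,33)
A→slot 3; B→slot 1; D→slot 5; G→slot 4; F→slot 2; I skipped; C skipped; H skipped; E skipped.
5 of 9 scheduled.

5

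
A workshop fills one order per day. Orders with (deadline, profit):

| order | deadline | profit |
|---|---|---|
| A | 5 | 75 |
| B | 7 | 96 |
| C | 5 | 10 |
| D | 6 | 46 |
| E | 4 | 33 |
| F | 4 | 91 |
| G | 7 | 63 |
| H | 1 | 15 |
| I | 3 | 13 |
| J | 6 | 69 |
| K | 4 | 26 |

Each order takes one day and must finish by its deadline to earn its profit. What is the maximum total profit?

Take jobs in profit order; each goes to the latest open slot no later than its deadline.
By profit: B(d7,96), F(d4,91), A(d5,75), J(d6,69), G(d7,63), D(d6,46), E(d4,33), K(d4,26), H(d1,15), I(d3,13), C(d5,10)
B→slot 7; F→slot 4; A→slot 5; J→slot 6; G→slot 3; D→slot 2; E→slot 1; K skipped; H skipped; I skipped; C skipped.
Profit = 33 + 46 + 63 + 91 + 75 + 69 + 96 = 473

473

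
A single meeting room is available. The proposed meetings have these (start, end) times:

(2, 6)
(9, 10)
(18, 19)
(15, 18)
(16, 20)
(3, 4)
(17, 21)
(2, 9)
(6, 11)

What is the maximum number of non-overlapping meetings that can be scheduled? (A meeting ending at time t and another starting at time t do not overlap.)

4

Order by finish time; keep every interval that doesn't clash with the previous kept one.
By end time: (3,4), (2,6), (2,9), (9,10), (6,11), (15,18), (18,19), (16,20), (17,21).
Pick (3,4); next start ≥ 4 → (9,10); next start ≥ 10 → (15,18); next start ≥ 18 → (18,19).
Selected 4 meetings.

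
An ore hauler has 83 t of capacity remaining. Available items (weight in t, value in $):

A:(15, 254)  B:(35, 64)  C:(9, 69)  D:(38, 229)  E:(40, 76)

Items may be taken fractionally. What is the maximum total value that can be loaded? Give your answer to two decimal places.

591.90

Order: A (254/15=16.93) > C (69/9=7.67) > D (229/38=6.03) > E (76/40=1.90) > B (64/35=1.83)
Fill: take A (15 @ 254) → take C (9 @ 69) → take D (38 @ 229) → take 21/40 of E → 39.90; 83/83 used.
Total value = 591.90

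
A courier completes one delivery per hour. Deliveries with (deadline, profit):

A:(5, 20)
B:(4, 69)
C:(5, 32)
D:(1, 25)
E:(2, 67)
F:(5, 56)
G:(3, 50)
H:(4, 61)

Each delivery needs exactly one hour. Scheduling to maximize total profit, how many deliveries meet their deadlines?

Sort by profit descending; place each in the latest free slot ≤ its deadline.
Profit order: B=69 E=67 H=61 F=56 G=50 C=32 D=25 A=20
Assign: B→slot 4, E→slot 2, H→slot 3, F→slot 5, G→slot 1, C skipped, D skipped, A skipped.
Slots: [1:G] [2:E] [3:H] [4:B] [5:F]
5 of 8 scheduled.

5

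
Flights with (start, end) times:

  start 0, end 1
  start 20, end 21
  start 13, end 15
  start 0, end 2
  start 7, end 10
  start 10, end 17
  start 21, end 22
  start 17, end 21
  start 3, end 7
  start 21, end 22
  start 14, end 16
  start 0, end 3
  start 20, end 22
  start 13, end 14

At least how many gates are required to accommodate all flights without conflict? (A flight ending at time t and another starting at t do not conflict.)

The answer is the maximum number of intervals overlapping at any instant.
Events (time:±→running): 0:+→1 0:+→2 0:+→3 … peak 3.

3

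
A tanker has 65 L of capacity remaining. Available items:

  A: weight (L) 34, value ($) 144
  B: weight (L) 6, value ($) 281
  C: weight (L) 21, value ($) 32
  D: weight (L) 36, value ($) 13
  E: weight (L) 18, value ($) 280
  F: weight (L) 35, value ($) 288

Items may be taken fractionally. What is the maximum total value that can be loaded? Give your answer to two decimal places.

Ratios (sorted): B 46.83, E 15.56, F 8.23, A 4.24, C 1.52, D 0.36
take B (6 @ 281); take E (18 @ 280); take F (35 @ 288); take 6/34 of A → 25.41. Capacity used 65/65.
Total value = 874.41

874.41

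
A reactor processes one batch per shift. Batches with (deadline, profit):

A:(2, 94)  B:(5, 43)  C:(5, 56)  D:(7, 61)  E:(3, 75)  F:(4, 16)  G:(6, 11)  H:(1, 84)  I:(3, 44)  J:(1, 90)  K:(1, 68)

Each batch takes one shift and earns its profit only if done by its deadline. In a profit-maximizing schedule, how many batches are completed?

7

Take jobs in profit order; each goes to the latest open slot no later than its deadline.
Profit order: A=94 J=90 H=84 E=75 K=68 D=61 C=56 I=44 B=43 F=16 G=11
Assign: A→slot 2, J→slot 1, H skipped, E→slot 3, K skipped, D→slot 7, C→slot 5, I skipped, B→slot 4, F skipped, G→slot 6.
Slots: [1:J] [2:A] [3:E] [4:B] [5:C] [6:G] [7:D]
7 of 11 scheduled.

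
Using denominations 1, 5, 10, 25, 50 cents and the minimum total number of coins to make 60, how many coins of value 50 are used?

Greedy: take as many of the largest coin as possible, then repeat with the remainder.
60 = 1×50 + 1×10
Count of 50: 1

1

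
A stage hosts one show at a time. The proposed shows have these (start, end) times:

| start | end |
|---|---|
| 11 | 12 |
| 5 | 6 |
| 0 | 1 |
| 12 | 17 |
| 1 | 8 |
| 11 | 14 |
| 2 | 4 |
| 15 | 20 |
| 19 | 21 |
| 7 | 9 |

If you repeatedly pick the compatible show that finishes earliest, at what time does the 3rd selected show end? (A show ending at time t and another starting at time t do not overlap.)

Sorted by end: (0,1)  (2,4)  (5,6)  (1,8)  (7,9)  (11,12)  (11,14)  (12,17)  (15,20)  (19,21)
take (0,1); take (2,4); take (5,6); take (7,9); take (11,12); skip (11,14); take (12,17); take (19,21).
Selected: (0,1) (2,4) (5,6) (7,9) (11,12) (12,17) (19,21)

6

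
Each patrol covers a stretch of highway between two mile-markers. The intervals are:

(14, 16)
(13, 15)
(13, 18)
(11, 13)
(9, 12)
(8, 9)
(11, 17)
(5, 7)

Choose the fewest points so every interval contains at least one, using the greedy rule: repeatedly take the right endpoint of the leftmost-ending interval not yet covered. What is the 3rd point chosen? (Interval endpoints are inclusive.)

13

Sort by right endpoint; whenever an interval is uncovered, place a point at its right end.
By right end: [5,7]  [8,9]  [9,12]  [11,13]  [13,15]  [14,16]  [11,17]  [13,18]
[5,7] uncovered → point at 7; [8,9] uncovered → point at 9; [11,13] uncovered → point at 13; [14,16] uncovered → point at 16.
Points: 7, 9, 13, 16 (4 total).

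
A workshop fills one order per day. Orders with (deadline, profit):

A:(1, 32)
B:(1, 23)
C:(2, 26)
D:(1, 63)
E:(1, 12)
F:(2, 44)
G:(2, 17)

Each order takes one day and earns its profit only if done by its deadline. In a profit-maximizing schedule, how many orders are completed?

2

Sort by profit descending; place each in the latest free slot ≤ its deadline.
By profit: D(d1,63), F(d2,44), A(d1,32), C(d2,26), B(d1,23), G(d2,17), E(d1,12)
D→slot 1; F→slot 2; A skipped; C skipped; B skipped; G skipped; E skipped.
2 of 7 scheduled.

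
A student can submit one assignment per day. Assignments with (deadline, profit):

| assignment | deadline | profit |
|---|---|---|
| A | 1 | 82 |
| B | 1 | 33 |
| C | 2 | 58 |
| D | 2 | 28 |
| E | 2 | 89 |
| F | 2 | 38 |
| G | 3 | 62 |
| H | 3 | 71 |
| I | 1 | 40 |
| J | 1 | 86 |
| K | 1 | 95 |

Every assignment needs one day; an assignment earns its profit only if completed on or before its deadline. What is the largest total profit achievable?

255

By profit: K(d1,95), E(d2,89), J(d1,86), A(d1,82), H(d3,71), G(d3,62), C(d2,58), I(d1,40), F(d2,38), B(d1,33), D(d2,28)
K→slot 1; E→slot 2; J skipped; A skipped; H→slot 3; G skipped; C skipped; I skipped; F skipped; B skipped; D skipped.
Profit = 95 + 89 + 71 = 255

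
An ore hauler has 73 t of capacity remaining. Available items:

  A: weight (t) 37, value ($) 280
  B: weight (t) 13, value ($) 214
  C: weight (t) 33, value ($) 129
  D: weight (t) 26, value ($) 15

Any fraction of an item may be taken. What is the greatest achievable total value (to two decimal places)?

583.91

Ratios (sorted): B 16.46, A 7.57, C 3.91, D 0.58
take B (13 @ 214); take A (37 @ 280); take 23/33 of C → 89.91. Capacity used 73/73.
Total value = 583.91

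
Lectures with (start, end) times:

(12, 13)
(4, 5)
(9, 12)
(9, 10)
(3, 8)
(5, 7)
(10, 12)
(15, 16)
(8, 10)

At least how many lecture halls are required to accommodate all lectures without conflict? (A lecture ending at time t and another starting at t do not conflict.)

Events (time:±→running): 3:+→1 4:+→2 5:-→1 5:+→2 7:-→1 8:-→0 8:+→1 9:+→2 9:+→3 … peak 3.

3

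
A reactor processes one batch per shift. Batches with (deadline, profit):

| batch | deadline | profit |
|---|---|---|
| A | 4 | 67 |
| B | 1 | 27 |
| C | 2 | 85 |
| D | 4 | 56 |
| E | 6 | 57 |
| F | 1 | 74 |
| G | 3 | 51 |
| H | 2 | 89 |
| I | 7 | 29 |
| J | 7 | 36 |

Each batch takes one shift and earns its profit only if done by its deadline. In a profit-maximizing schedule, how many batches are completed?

7

Sort by profit descending; place each in the latest free slot ≤ its deadline.
By profit: H(d2,89), C(d2,85), F(d1,74), A(d4,67), E(d6,57), D(d4,56), G(d3,51), J(d7,36), I(d7,29), B(d1,27)
H→slot 2; C→slot 1; F skipped; A→slot 4; E→slot 6; D→slot 3; G skipped; J→slot 7; I→slot 5; B skipped.
7 of 10 scheduled.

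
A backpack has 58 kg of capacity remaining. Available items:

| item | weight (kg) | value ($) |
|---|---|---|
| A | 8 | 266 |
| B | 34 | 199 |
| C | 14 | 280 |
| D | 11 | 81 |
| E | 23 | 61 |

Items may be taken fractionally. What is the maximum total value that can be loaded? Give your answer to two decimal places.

Sort by value per unit weight and fill in that order.
Order: A (266/8=33.25) > C (280/14=20.00) > D (81/11=7.36) > B (199/34=5.85) > E (61/23=2.65)
Fill: take A (8 @ 266) → take C (14 @ 280) → take D (11 @ 81) → take 25/34 of B → 146.32; 58/58 used.
Total value = 773.32

773.32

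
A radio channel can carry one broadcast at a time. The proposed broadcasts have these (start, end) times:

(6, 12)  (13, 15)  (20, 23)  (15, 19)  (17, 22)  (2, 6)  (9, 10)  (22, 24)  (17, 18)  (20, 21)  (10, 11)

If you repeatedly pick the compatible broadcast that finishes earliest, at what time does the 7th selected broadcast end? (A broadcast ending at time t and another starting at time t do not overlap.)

Greedy by earliest finish: after sorting by end time, pick each interval compatible with the last pick.
By end time: (2,6), (9,10), (10,11), (6,12), (13,15), (17,18), (15,19), (20,21), (17,22), (20,23), (22,24).
Pick (2,6); next start ≥ 6 → (9,10); next start ≥ 10 → (10,11); next start ≥ 11 → (13,15); next start ≥ 15 → (17,18); next start ≥ 18 → (20,21); next start ≥ 21 → (22,24).
Selected: (2,6) (9,10) (10,11) (13,15) (17,18) (20,21) (22,24)

24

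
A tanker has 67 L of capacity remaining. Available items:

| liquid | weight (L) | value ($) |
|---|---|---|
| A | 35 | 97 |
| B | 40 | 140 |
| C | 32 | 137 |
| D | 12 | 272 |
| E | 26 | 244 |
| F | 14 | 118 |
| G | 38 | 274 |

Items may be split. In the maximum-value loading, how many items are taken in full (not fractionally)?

3

Sort by value per unit weight and fill in that order.
Order: D (272/12=22.67) > E (244/26=9.38) > F (118/14=8.43) > G (274/38=7.21) > C (137/32=4.28) > B (140/40=3.50) > A (97/35=2.77)
Fill: take D (12 @ 272) → take E (26 @ 244) → take F (14 @ 118) → take 15/38 of G → 108.16; 67/67 used.
3 item(s) taken whole; one partial (take 15/38 of G).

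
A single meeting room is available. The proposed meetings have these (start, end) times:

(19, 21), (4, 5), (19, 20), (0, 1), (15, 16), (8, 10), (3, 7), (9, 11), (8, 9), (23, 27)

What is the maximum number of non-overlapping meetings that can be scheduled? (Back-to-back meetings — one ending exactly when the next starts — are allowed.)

7

Sorted by end: (0,1)  (4,5)  (3,7)  (8,9)  (8,10)  (9,11)  (15,16)  (19,20)  (19,21)  (23,27)
take (0,1); take (4,5); take (8,9); take (9,11); take (15,16); take (19,20); take (23,27).
Selected 7 meetings.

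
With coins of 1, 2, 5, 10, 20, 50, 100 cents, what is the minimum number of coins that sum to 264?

6

264 = 2×100 + 1×50 + 1×10 + 2×2
Total coins = 2 + 1 + 1 + 2 = 6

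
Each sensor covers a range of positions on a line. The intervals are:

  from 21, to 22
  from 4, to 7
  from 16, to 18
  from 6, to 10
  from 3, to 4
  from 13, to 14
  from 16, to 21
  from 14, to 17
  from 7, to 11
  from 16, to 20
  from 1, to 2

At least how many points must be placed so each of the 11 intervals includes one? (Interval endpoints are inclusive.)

Sort by right endpoint; whenever an interval is uncovered, place a point at its right end.
By right end: [1,2]  [3,4]  [4,7]  [6,10]  [7,11]  [13,14]  [14,17]  [16,18]  [16,20]  [16,21]  [21,22]
[1,2] uncovered → point at 2; [3,4] uncovered → point at 4; [6,10] uncovered → point at 10; [13,14] uncovered → point at 14; [16,18] uncovered → point at 18; [21,22] uncovered → point at 22.
Points: 2, 4, 10, 14, 18, 22 (6 total).

6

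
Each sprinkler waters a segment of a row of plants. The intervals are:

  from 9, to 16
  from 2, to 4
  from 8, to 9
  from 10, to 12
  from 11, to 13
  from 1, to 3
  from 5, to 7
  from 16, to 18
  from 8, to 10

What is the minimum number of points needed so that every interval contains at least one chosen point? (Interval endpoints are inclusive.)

Sorted: [1,3] [2,4] [5,7] [8,9] [8,10] [10,12] [11,13] [9,16] [16,18]
{[1,3],[2,4]} hit by 3; {[5,7]} hit by 7; {[8,9],[8,10]} hit by 9; {[10,12],[11,13],[9,16]} hit by 12; {[16,18]} hit by 18.
Points: 3, 7, 9, 12, 18 (5 total).

5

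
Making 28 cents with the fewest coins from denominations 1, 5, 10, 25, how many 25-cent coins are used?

28 − 1×25→3 − 3×1→0
Count of 25: 1

1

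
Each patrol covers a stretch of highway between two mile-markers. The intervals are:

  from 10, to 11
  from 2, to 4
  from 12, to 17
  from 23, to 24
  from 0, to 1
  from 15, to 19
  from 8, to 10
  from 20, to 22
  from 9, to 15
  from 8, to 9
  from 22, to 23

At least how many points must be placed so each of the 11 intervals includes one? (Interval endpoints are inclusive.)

7

By right end: [0,1]  [2,4]  [8,9]  [8,10]  [10,11]  [9,15]  [12,17]  [15,19]  [20,22]  [22,23]  [23,24]
[0,1] uncovered → point at 1; [2,4] uncovered → point at 4; [8,9] uncovered → point at 9; [10,11] uncovered → point at 11; [12,17] uncovered → point at 17; [20,22] uncovered → point at 22; [23,24] uncovered → point at 24.
Points: 1, 4, 9, 11, 17, 22, 24 (7 total).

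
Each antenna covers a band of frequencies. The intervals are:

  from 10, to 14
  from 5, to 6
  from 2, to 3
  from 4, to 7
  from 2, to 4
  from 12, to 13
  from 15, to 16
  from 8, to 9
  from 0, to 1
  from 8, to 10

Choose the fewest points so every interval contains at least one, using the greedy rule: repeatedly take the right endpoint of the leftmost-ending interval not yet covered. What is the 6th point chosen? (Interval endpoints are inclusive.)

16

By right end: [0,1]  [2,3]  [2,4]  [5,6]  [4,7]  [8,9]  [8,10]  [12,13]  [10,14]  [15,16]
[0,1] uncovered → point at 1; [2,3] uncovered → point at 3; [5,6] uncovered → point at 6; [8,9] uncovered → point at 9; [12,13] uncovered → point at 13; [15,16] uncovered → point at 16.
Points: 1, 3, 6, 9, 13, 16 (6 total).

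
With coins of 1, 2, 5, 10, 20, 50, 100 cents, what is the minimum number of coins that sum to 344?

7

Use the largest denomination that fits, subtract, and repeat.
344 = 3×100 + 2×20 + 2×2
Total coins = 3 + 2 + 2 = 7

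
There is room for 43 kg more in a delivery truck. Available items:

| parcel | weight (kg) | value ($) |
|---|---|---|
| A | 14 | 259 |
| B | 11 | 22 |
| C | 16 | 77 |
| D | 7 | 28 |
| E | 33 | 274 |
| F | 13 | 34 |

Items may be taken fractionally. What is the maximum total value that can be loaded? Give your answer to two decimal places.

Sort by value per unit weight and fill in that order.
Order: A (259/14=18.50) > E (274/33=8.30) > C (77/16=4.81) > D (28/7=4.00) > F (34/13=2.62) > B (22/11=2.00)
Fill: take A (14 @ 259) → take 29/33 of E → 240.79; 43/43 used.
Total value = 499.79

499.79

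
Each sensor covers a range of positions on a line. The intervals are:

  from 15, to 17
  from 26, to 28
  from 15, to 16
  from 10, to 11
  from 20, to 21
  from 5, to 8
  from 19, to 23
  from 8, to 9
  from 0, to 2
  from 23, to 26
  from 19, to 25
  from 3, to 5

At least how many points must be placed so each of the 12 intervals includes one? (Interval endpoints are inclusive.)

7

Process intervals by earliest right end; each time one isn't hit yet, stab at its right endpoint.
By right end: [0,2]  [3,5]  [5,8]  [8,9]  [10,11]  [15,16]  [15,17]  [20,21]  [19,23]  [19,25]  [23,26]  [26,28]
[0,2] uncovered → point at 2; [3,5] uncovered → point at 5; [8,9] uncovered → point at 9; [10,11] uncovered → point at 11; [15,16] uncovered → point at 16; [20,21] uncovered → point at 21; [23,26] uncovered → point at 26.
Points: 2, 5, 9, 11, 16, 21, 26 (7 total).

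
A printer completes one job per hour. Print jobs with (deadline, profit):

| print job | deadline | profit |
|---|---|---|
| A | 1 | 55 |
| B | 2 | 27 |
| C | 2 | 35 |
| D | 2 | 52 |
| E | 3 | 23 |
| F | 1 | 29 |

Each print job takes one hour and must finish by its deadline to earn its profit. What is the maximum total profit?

Take jobs in profit order; each goes to the latest open slot no later than its deadline.
Profit order: A=55 D=52 C=35 F=29 B=27 E=23
Assign: A→slot 1, D→slot 2, C skipped, F skipped, B skipped, E→slot 3.
Slots: [1:A] [2:D] [3:E]
Profit = 55 + 52 + 23 = 130

130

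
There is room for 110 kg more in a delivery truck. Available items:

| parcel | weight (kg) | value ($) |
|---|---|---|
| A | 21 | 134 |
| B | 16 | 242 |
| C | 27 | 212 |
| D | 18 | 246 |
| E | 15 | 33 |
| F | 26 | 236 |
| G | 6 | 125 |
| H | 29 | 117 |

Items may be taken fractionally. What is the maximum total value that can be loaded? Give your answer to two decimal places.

Greedy by value/weight ratio, highest first.
Ratios (sorted): G 20.83, B 15.12, D 13.67, F 9.08, C 7.85, A 6.38, H 4.03, E 2.20
take G (6 @ 125); take B (16 @ 242); take D (18 @ 246); take F (26 @ 236); take C (27 @ 212); take 17/21 of A → 108.48. Capacity used 110/110.
Total value = 1169.48

1169.48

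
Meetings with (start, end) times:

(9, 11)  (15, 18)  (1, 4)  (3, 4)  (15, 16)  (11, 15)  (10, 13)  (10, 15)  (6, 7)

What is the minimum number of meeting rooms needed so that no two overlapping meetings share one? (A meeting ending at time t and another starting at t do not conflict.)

The answer is the maximum number of intervals overlapping at any instant.
starts: [1, 3, 6, 9, 10, 10, 11, 15, 15]
ends:   [4, 4, 7, 11, 13, 15, 15, 16, 18]
s1→1 s3→2 e4→1 e4→0 s6→1 e7→0 s9→1 s10→2 s10→3  — peak 3.

3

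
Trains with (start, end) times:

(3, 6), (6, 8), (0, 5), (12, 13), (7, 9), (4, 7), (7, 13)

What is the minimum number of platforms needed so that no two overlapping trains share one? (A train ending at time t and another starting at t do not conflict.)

starts: [0, 3, 4, 6, 7, 7, 12]
ends:   [5, 6, 7, 8, 9, 13, 13]
s0→1 s3→2 s4→3  — peak 3.

3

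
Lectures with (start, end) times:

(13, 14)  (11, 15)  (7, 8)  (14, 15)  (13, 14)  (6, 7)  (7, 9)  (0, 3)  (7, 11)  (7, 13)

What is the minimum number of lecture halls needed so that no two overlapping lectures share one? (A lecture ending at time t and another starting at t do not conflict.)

Count concurrent intervals with a sweep; the peak is the room count.
starts: [0, 6, 7, 7, 7, 7, 11, 13, 13, 14]
ends:   [3, 7, 8, 9, 11, 13, 14, 14, 15, 15]
s0→1 e3→0 s6→1 e7→0 s7→1 s7→2 s7→3 s7→4  — peak 4.

4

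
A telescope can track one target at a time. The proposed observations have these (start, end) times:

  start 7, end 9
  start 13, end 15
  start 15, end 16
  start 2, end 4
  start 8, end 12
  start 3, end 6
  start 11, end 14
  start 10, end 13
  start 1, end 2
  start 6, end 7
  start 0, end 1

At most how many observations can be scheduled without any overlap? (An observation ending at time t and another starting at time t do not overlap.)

8

Greedy by earliest finish: after sorting by end time, pick each interval compatible with the last pick.
By end time: (0,1), (1,2), (2,4), (3,6), (6,7), (7,9), (8,12), (10,13), (11,14), (13,15), (15,16).
Pick (0,1); next start ≥ 1 → (1,2); next start ≥ 2 → (2,4); next start ≥ 4 → (6,7); next start ≥ 7 → (7,9); next start ≥ 9 → (10,13); next start ≥ 13 → (13,15); next start ≥ 15 → (15,16).
Selected 8 observations.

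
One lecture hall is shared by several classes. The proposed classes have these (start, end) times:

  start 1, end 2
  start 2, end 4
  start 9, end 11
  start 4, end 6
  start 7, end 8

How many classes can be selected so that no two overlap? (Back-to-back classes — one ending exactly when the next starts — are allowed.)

Sorted by end: (1,2)  (2,4)  (4,6)  (7,8)  (9,11)
take (1,2); take (2,4); take (4,6); take (7,8); take (9,11).
Selected 5 classes.

5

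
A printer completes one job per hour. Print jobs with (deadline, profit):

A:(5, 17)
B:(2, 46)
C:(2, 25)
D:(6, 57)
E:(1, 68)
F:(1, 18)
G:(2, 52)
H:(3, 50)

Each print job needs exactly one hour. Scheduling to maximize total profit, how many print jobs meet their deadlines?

5

Profit order: E=68 D=57 G=52 H=50 B=46 C=25 F=18 A=17
Assign: E→slot 1, D→slot 6, G→slot 2, H→slot 3, B skipped, C skipped, F skipped, A→slot 5.
Slots: [1:E] [2:G] [3:H] [5:A] [6:D]
5 of 8 scheduled.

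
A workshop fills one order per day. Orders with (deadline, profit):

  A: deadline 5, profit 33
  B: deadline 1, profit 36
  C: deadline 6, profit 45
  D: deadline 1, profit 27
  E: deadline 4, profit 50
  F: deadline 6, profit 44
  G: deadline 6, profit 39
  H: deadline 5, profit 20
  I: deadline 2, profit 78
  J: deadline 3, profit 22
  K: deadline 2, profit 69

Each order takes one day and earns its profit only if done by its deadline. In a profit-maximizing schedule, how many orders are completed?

6

By profit: I(d2,78), K(d2,69), E(d4,50), C(d6,45), F(d6,44), G(d6,39), B(d1,36), A(d5,33), D(d1,27), J(d3,22), H(d5,20)
I→slot 2; K→slot 1; E→slot 4; C→slot 6; F→slot 5; G→slot 3; B skipped; A skipped; D skipped; J skipped; H skipped.
6 of 11 scheduled.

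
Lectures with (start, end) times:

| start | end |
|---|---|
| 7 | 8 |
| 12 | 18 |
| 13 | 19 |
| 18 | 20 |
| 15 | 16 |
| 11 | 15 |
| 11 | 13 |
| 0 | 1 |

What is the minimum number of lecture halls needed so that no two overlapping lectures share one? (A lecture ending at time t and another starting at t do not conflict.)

The answer is the maximum number of intervals overlapping at any instant.
starts: [0, 7, 11, 11, 12, 13, 15, 18]
ends:   [1, 8, 13, 15, 16, 18, 19, 20]
s0→1 e1→0 s7→1 e8→0 s11→1 s11→2 s12→3  — peak 3.

3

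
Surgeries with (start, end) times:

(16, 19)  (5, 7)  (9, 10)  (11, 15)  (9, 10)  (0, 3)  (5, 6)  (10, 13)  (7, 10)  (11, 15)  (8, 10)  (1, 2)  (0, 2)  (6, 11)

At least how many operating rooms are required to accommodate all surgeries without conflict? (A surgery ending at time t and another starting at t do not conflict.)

5

Count concurrent intervals with a sweep; the peak is the room count.
Events (time:±→running): 0:+→1 0:+→2 1:+→3 2:-→2 2:-→1 3:-→0 5:+→1 5:+→2 6:-→1 6:+→2 7:-→1 7:+→2 8:+→3 9:+→4 9:+→5 … peak 5.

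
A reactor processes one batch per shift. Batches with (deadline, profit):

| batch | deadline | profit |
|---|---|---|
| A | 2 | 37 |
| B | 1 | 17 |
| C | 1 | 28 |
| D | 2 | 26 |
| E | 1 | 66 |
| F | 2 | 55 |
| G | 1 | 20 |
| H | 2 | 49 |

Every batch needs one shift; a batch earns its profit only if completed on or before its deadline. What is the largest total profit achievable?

121

Profit order: E=66 F=55 H=49 A=37 C=28 D=26 G=20 B=17
Assign: E→slot 1, F→slot 2, H skipped, A skipped, C skipped, D skipped, G skipped, B skipped.
Slots: [1:E] [2:F]
Profit = 66 + 55 = 121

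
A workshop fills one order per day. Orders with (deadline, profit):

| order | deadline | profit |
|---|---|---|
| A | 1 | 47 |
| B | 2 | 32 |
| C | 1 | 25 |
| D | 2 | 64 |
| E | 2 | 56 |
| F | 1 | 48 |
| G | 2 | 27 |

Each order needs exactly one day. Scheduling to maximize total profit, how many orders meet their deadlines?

2

By profit: D(d2,64), E(d2,56), F(d1,48), A(d1,47), B(d2,32), G(d2,27), C(d1,25)
D→slot 2; E→slot 1; F skipped; A skipped; B skipped; G skipped; C skipped.
2 of 7 scheduled.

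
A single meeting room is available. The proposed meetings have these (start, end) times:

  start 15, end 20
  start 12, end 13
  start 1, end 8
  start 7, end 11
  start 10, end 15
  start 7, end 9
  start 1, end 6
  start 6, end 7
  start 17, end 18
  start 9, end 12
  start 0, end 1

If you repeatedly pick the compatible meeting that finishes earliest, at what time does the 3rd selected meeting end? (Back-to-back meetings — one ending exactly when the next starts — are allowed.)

Order by finish time; keep every interval that doesn't clash with the previous kept one.
By end time: (0,1), (1,6), (6,7), (1,8), (7,9), (7,11), (9,12), (12,13), (10,15), (17,18), (15,20).
Pick (0,1); next start ≥ 1 → (1,6); next start ≥ 6 → (6,7); next start ≥ 7 → (7,9); next start ≥ 9 → (9,12); next start ≥ 12 → (12,13); next start ≥ 13 → (17,18).
Selected: (0,1) (1,6) (6,7) (7,9) (9,12) (12,13) (17,18)

7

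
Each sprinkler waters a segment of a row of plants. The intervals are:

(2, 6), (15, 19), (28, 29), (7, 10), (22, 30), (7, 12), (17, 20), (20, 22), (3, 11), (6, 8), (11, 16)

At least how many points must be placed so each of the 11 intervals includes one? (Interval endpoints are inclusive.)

Sorted: [2,6] [6,8] [7,10] [3,11] [7,12] [11,16] [15,19] [17,20] [20,22] [28,29] [22,30]
{[2,6],[6,8]} hit by 6; {[7,10],[3,11],[7,12]} hit by 10; {[11,16],[15,19]} hit by 16; {[17,20],[20,22]} hit by 20; {[28,29],[22,30]} hit by 29.
Points: 6, 10, 16, 20, 29 (5 total).

5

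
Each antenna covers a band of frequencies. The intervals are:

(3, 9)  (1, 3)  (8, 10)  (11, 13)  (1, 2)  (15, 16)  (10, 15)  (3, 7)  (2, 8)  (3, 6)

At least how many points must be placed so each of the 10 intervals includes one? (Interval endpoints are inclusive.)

Sort by right endpoint; whenever an interval is uncovered, place a point at its right end.
Sorted: [1,2] [1,3] [3,6] [3,7] [2,8] [3,9] [8,10] [11,13] [10,15] [15,16]
{[1,2],[1,3]} hit by 2; {[3,6],[3,7],[2,8],[3,9]} hit by 6; {[8,10]} hit by 10; {[11,13],[10,15]} hit by 13; {[15,16]} hit by 16.
Points: 2, 6, 10, 13, 16 (5 total).

5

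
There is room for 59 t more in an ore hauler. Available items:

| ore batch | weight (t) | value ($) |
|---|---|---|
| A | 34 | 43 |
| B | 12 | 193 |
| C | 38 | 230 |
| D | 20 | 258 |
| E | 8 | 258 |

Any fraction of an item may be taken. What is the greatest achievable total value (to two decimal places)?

Sort by value per unit weight and fill in that order.
Ratios (sorted): E 32.25, B 16.08, D 12.90, C 6.05, A 1.26
take E (8 @ 258); take B (12 @ 193); take D (20 @ 258); take 19/38 of C → 115.00. Capacity used 59/59.
Total value = 824.00

824.00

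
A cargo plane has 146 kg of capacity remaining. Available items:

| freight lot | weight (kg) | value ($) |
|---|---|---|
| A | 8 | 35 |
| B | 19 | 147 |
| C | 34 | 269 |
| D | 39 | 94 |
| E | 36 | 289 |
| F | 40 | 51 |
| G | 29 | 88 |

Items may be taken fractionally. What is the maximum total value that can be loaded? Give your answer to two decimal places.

876.21

Ratios (sorted): E 8.03, C 7.91, B 7.74, A 4.38, G 3.03, D 2.41, F 1.27
take E (36 @ 289); take C (34 @ 269); take B (19 @ 147); take A (8 @ 35); take G (29 @ 88); take 20/39 of D → 48.21. Capacity used 146/146.
Total value = 876.21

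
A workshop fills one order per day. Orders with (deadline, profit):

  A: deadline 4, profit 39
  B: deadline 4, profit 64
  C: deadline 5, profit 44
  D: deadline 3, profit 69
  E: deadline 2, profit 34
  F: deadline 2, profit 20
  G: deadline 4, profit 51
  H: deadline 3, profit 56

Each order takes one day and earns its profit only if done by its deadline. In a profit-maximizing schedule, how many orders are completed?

By profit: D(d3,69), B(d4,64), H(d3,56), G(d4,51), C(d5,44), A(d4,39), E(d2,34), F(d2,20)
D→slot 3; B→slot 4; H→slot 2; G→slot 1; C→slot 5; A skipped; E skipped; F skipped.
5 of 8 scheduled.

5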